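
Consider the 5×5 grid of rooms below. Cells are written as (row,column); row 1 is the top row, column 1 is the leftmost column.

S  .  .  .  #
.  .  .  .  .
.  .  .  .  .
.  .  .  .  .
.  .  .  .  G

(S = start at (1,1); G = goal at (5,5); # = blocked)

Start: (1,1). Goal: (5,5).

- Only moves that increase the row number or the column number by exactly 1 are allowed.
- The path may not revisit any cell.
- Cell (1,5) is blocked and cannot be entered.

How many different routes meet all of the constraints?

A right/down-only route from (1,1) to (5,5) makes exactly 4 down-moves and 4 right-moves in some order.
With no other constraints that would be C(8,4) = 70 routes.
Subtract routes through each blocked cell (inclusion–exclusion for overlaps): − through (1,5): 1 → 69.
That gives 69 routes.

69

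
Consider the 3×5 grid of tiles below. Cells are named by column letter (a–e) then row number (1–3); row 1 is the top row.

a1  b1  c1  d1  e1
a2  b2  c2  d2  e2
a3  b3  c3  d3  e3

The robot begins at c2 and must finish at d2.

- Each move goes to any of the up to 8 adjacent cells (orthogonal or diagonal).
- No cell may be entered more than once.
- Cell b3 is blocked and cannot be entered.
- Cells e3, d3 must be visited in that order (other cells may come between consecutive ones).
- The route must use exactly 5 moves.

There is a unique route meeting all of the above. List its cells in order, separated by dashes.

c2 - d1 - e2 - e3 - d3 - d2

The waypoints must appear in the order e3, d3, with no cell reused.
Route from c2: up-right 1 to d1, down-right 1 to e2, down 1 to e3, left 1 to d3, up 1 to d2 — 5 moves in all.
Check: order respected (e3 at step 3, d3 at step 4); 5 moves as required.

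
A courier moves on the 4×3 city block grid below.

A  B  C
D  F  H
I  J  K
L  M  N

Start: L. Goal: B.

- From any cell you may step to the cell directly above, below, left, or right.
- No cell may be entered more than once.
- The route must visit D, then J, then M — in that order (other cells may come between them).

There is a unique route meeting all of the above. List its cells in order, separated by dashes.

L - I - D - F - J - M - N - K - H - C - B

The waypoints must appear in the order D, J, M, with no cell reused.
Route from L: up 2 to D, right 1 to F, down 2 to M, right 1 to N, up 3 to C, left 1 to B — 10 moves in all.
Check: order respected (D at step 2, J at step 4, M at step 5).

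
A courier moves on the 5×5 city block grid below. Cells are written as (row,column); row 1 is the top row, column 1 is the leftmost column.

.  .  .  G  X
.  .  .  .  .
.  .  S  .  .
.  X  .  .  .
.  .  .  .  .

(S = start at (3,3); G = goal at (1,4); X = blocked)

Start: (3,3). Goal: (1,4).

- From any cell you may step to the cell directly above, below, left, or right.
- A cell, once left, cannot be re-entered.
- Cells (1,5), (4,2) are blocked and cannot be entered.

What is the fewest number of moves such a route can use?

The Manhattan distance from (3,3) to (1,4) is |3−1| + |3−4| = 3, so at least 3 moves are needed.
A route of 3 moves achieves this: (3,3) → (2,3) → (1,3) → (1,4).
Since 3 matches the lower bound, it is optimal.

3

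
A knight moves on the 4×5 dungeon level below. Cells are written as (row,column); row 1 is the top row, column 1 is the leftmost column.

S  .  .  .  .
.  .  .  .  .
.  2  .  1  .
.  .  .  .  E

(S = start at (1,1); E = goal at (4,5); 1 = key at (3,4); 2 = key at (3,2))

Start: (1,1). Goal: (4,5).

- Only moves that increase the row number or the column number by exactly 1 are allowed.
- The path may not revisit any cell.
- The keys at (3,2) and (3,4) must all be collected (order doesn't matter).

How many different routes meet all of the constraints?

A right/down-only route from (1,1) to (4,5) makes exactly 3 down-moves and 4 right-moves in some order.
With no other constraints that would be C(7,3) = 35 routes.
A monotone route can only reach the required cells in the order (3,2), (3,4), so split there and multiply the segment counts: (1,1)→(3,2): 3; (3,2)→(3,4): 1; (3,4)→(4,5): 2; product = 6.
That gives 6 routes.

6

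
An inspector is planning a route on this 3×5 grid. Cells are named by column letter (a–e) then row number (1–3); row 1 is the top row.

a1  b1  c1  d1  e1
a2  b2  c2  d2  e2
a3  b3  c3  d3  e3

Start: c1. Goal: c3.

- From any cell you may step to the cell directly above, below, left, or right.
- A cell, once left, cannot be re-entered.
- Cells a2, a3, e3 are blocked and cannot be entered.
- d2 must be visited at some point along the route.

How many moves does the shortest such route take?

4

Any route passes through d2 somewhere between c1 and c3. Summing Manhattan distances along the two legs (c1 → d2 → c3) gives a lower bound of 2 + 2 = 4 moves.
A route of 4 moves achieves this: c1 → c2 → d2 → d3 → c3.
Since 4 matches the lower bound, it is optimal.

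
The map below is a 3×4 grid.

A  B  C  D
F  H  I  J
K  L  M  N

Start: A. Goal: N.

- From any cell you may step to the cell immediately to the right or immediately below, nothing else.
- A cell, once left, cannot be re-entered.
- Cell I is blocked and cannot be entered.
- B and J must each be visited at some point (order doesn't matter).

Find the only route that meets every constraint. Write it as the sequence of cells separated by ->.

A -> B -> C -> D -> J -> N

Moves only go right or down, so the column and row indices never decrease.
Route from A: right 3 to D, down 2 to N — 5 moves in all.
Check: all required cells visited.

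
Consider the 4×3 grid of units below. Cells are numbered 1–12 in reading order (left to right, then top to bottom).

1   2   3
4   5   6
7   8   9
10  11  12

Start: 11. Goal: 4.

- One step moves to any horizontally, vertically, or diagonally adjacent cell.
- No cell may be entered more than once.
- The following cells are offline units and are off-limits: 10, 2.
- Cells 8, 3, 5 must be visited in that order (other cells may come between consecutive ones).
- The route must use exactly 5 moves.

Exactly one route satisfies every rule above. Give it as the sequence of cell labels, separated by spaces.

11 8 6 3 5 4

The waypoints must appear in the order 8, 3, 5, with no cell reused.
Route from 11: up 1 to 8, up-right 1 to 6, up 1 to 3, down-left 1 to 5, left 1 to 4 — 5 moves in all.
Check: order respected (8 at step 1, 3 at step 3, 5 at step 4); 5 moves as required.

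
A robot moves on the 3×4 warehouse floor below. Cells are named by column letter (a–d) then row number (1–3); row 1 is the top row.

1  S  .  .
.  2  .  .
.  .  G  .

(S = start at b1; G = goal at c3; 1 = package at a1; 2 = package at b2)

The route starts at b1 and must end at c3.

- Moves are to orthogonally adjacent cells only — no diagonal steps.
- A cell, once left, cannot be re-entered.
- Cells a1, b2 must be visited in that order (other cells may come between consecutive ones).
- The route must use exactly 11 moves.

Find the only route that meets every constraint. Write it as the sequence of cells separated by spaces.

b1 a1 a2 a3 b3 b2 c2 c1 d1 d2 d3 c3

The waypoints must appear in the order a1, b2, with no cell reused.
Route from b1: left 1 to a1, down 2 to a3, right 1 to b3, up 1 to b2, right 1 to c2, up 1 to c1, right 1 to d1, down 2 to d3, left 1 to c3 — 11 moves in all.
Check: order respected (1 at step 1, 2 at step 5); 11 moves as required.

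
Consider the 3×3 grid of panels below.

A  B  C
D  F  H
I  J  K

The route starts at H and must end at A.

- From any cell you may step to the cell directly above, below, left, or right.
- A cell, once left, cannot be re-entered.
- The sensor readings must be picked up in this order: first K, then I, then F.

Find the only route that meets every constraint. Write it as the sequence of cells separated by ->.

The waypoints must appear in the order K, I, F, with no cell reused.
Route from H: down 1 to K, left 2 to I, up 1 to D, right 1 to F, up 1 to B, left 1 to A — 7 moves in all.
Check: order respected (K at step 1, I at step 3, F at step 5).

H -> K -> J -> I -> D -> F -> B -> A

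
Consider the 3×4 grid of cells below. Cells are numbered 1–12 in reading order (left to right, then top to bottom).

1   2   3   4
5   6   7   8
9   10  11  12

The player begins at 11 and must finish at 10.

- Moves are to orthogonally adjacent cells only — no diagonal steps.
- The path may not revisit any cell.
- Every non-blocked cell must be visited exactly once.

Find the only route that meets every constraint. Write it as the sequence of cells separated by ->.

Need to visit all 12 open cells exactly once, starting at 11 and ending at 10.
Cell 4 has only two open neighbours (8 and 3), so the path must pass straight through it: one of those is the cell it's entered from and the other is where it exits.
Route from 11: right 1 to 12, up 2 to 4, left 1 to 3, down 1 to 7, left 1 to 6, up 1 to 2, left 1 to 1, down 2 to 9, right 1 to 10 — 11 moves in all.
Check: all 12 open cells covered.

11 -> 12 -> 8 -> 4 -> 3 -> 7 -> 6 -> 2 -> 1 -> 5 -> 9 -> 10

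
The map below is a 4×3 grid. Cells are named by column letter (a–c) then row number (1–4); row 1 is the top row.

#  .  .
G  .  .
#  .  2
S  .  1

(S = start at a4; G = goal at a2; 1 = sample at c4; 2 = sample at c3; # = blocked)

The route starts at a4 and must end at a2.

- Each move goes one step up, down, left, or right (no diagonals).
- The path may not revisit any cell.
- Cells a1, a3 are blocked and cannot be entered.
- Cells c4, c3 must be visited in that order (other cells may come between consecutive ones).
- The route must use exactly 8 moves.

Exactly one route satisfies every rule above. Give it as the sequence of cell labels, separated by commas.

The waypoints must appear in the order c4, c3, with no cell reused.
Route from a4: 2× right (reaching c4), 3× up (reaching c1), left to b1, down to b2, left to a2 — 8 moves in all.
Check: order respected (1 at step 2, 2 at step 3); 8 moves as required.

a4, b4, c4, c3, c2, c1, b1, b2, a2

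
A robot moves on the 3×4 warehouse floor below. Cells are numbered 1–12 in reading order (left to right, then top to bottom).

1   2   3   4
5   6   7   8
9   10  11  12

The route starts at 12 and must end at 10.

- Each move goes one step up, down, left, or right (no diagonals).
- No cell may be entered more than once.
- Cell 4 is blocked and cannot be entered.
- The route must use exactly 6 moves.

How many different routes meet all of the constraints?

Need simple routes of exactly 6 moves from 12 to 10 (Manhattan distance 2, so 2 moves are spent on a detour and 2 undoing it).
Enumerating: 12 8 7 3 2 6 10 | 12 8 7 6 5 9 10 | 12 11 7 3 2 6 10 | 12 11 7 6 5 9 10.
That gives 4 routes.

4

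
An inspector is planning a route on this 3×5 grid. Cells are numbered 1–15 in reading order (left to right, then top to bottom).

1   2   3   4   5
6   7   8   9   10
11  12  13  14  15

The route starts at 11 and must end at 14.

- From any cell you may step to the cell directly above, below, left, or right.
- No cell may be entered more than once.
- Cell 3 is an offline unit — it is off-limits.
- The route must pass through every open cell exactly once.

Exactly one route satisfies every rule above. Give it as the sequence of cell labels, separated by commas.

11, 6, 1, 2, 7, 12, 13, 8, 9, 4, 5, 10, 15, 14

Need to visit all 14 open cells exactly once, starting at 11 and ending at 14.
Route from 11: up 2 to 1, right 1 to 2, down 2 to 12, right 1 to 13, up 1 to 8, right 1 to 9, up 1 to 4, right 1 to 5, down 2 to 15, left 1 to 14 — 13 moves in all.
Check: all 14 open cells covered.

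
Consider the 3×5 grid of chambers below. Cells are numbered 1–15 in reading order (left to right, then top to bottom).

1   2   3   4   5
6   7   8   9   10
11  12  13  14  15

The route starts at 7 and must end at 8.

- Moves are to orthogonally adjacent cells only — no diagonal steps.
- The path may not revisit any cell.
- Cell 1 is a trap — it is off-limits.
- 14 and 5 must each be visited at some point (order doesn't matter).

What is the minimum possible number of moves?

Any route passes through 14 and 5 in some order between 7 and 8. Summing Manhattan distances along each leg and taking the cheapest ordering (7 → 14 → 5 → 8) gives a lower bound of 3 + 3 + 3 = 9 moves.
A route of 9 moves achieves this: 7 → 2 → 3 → 4 → 5 → 10 → 15 → 14 → 9 → 8.
Since 9 matches the lower bound, it is optimal.

9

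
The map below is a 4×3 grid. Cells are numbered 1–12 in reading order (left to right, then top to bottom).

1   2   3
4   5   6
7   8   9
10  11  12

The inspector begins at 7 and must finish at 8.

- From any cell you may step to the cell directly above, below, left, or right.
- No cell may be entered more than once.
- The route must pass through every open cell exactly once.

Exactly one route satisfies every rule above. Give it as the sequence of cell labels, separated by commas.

Need to visit all 12 open cells exactly once, starting at 7 and ending at 8.
Cell 12 has only two open neighbours (9 and 11), so the path must pass straight through it: one of those is the cell it's entered from and the other is where it exits.
Route from 7: down 1 to 10, right 2 to 12, up 3 to 3, left 2 to 1, down 1 to 4, right 1 to 5, down 1 to 8 — 11 moves in all.
Check: all 12 open cells covered.

7, 10, 11, 12, 9, 6, 3, 2, 1, 4, 5, 8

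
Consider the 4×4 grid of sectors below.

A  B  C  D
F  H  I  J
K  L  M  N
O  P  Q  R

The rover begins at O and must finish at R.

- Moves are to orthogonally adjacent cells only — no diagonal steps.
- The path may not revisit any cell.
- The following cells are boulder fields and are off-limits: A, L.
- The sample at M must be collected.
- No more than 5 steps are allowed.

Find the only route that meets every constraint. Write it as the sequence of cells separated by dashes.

The 5-move cap with required stops at M leaves no slack for detours.
Route from O: 2× right (reaching Q), up to M, right to N, down to R — 5 moves in all.
Check: all required cells visited; 5 ≤ 5 moves.

O - P - Q - M - N - R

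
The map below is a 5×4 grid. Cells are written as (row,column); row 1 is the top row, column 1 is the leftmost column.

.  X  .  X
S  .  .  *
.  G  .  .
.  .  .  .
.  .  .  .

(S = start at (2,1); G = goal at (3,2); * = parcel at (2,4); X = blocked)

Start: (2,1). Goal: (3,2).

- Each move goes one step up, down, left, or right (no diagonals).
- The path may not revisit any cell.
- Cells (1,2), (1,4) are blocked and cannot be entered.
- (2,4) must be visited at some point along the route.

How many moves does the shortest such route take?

6

Any route passes through (2,4) somewhere between (2,1) and (3,2). Summing Manhattan distances along the two legs ((2,1) → (2,4) → (3,2)) gives a lower bound of 3 + 3 = 6 moves.
A route of 6 moves achieves this: (2,1) → (2,2) → (2,3) → (2,4) → (3,4) → (3,3) → (3,2).
Since 6 matches the lower bound, it is optimal.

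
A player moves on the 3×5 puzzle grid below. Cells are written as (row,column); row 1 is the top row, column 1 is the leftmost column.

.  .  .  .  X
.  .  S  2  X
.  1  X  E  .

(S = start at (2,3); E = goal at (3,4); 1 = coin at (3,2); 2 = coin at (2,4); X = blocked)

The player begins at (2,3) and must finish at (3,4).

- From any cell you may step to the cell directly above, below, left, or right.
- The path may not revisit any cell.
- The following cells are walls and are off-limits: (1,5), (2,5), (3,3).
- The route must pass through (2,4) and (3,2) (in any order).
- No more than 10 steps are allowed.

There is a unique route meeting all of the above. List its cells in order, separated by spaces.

The budget equals the shortest possible length, so every move has to be on a shortest route through the required cells.
Route from (2,3): left to (2,2), down to (3,2), left to (3,1), 2× up (reaching (1,1)), 3× right (reaching (1,4)), 2× down (reaching (3,4)) — 10 moves in all.
Check: all required cells visited; 10 ≤ 10 moves.

(2,3) (2,2) (3,2) (3,1) (2,1) (1,1) (1,2) (1,3) (1,4) (2,4) (3,4)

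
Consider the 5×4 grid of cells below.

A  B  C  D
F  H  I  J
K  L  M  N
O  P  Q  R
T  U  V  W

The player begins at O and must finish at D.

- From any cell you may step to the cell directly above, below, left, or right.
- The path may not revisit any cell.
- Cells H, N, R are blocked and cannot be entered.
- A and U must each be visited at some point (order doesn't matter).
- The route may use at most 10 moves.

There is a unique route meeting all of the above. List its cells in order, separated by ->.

Any route must reach A and U and still end at D within 10 moves, so the order of the required stops is forced.
Route from O: down 1 to T, right 1 to U, up 2 to L, left 1 to K, up 2 to A, right 3 to D — 10 moves in all.
Check: all required cells visited; 10 ≤ 10 moves.

O -> T -> U -> P -> L -> K -> F -> A -> B -> C -> D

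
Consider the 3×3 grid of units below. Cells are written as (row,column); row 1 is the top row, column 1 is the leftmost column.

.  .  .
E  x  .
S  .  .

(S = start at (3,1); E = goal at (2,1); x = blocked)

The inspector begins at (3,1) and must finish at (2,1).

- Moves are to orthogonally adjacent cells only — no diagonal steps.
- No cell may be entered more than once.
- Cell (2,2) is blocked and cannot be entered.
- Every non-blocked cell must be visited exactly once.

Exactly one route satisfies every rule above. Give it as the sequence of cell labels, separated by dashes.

(3,1) - (3,2) - (3,3) - (2,3) - (1,3) - (1,2) - (1,1) - (2,1)

Need to visit all 8 open cells exactly once, starting at (3,1) and ending at (2,1).
Route from (3,1): 2× right (reaching (3,3)), 2× up (reaching (1,3)), 2× left (reaching (1,1)), down to (2,1) — 7 moves in all.
Check: all 8 open cells covered.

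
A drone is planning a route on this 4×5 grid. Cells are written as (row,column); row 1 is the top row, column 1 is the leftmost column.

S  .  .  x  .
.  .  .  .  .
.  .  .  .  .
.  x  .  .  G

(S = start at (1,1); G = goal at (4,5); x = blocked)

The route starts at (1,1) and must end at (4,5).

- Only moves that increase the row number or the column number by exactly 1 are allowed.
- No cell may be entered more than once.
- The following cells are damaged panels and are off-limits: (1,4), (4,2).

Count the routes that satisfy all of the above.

A right/down-only route from (1,1) to (4,5) makes exactly 3 down-moves and 4 right-moves in some order.
With no other constraints that would be C(7,3) = 35 routes.
Subtract routes through each blocked cell (inclusion–exclusion for overlaps): − through (1,4): 4 − through (4,2): 4 → 27.
That gives 27 routes.

27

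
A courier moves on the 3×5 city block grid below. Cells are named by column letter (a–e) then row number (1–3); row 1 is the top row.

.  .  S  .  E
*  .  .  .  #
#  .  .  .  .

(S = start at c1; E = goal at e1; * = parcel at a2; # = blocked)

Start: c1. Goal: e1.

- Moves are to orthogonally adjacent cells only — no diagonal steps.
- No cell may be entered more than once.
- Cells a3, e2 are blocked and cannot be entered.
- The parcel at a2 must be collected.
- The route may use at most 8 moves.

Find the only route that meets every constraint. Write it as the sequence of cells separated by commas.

The 8-move cap with required stops at a2 leaves no slack for detours.
Route from c1: 2× left (reaching a1), down to a2, 3× right (reaching d2), up to d1, right to e1 — 8 moves in all.
Check: all required cells visited; 8 ≤ 8 moves.

c1, b1, a1, a2, b2, c2, d2, d1, e1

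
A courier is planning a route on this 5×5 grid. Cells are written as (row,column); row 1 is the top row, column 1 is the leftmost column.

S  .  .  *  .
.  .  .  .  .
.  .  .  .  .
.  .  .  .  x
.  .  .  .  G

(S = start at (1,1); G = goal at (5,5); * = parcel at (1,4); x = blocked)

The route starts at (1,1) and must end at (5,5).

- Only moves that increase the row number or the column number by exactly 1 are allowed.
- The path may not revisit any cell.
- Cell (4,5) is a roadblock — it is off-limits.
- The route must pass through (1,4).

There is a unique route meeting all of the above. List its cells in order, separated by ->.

Moves only go right or down, so the column and row indices never decrease.
Route from (1,1): right 3 to (1,4), down 4 to (5,4), right 1 to (5,5) — 8 moves in all.
Check: all required cells visited.

(1,1) -> (1,2) -> (1,3) -> (1,4) -> (2,4) -> (3,4) -> (4,4) -> (5,4) -> (5,5)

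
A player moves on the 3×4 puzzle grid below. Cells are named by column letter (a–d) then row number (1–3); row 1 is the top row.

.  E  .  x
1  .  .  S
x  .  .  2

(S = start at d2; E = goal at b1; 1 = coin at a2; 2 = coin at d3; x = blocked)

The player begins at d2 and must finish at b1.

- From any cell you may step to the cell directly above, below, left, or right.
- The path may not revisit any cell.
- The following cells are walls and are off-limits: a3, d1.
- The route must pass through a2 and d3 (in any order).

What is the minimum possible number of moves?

7

Any route passes through a2 and d3 in some order between d2 and b1. Summing Manhattan distances along each leg and taking the cheapest ordering (d2 → d3 → a2 → b1) gives a lower bound of 1 + 4 + 2 = 7 moves.
A route of 7 moves achieves this: d2 → d3 → c3 → c2 → b2 → a2 → a1 → b1.
Since 7 matches the lower bound, it is optimal.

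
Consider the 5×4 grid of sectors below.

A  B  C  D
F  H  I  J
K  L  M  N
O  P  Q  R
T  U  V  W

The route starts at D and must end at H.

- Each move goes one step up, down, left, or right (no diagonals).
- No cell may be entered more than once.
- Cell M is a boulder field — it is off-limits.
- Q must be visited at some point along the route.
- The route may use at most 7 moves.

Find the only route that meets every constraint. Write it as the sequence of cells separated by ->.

The budget equals the shortest possible length, so every move has to be on a shortest route through the required cells.
Route from D: down 3 to R, left 2 to P, up 2 to H — 7 moves in all.
Check: all required cells visited; 7 ≤ 7 moves.

D -> J -> N -> R -> Q -> P -> L -> H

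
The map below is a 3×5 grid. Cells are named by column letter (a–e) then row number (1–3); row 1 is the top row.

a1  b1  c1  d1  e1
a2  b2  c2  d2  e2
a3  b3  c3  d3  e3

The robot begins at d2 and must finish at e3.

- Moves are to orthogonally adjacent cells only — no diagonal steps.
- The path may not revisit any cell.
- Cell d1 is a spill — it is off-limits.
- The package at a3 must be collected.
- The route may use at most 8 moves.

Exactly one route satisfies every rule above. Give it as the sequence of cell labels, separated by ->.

Any route must reach a3 and still end at e3 within 8 moves, so the order of the required stops is forced.
Route from d2: left 3 to a2, down 1 to a3, right 4 to e3 — 8 moves in all.
Check: all required cells visited; 8 ≤ 8 moves.

d2 -> c2 -> b2 -> a2 -> a3 -> b3 -> c3 -> d3 -> e3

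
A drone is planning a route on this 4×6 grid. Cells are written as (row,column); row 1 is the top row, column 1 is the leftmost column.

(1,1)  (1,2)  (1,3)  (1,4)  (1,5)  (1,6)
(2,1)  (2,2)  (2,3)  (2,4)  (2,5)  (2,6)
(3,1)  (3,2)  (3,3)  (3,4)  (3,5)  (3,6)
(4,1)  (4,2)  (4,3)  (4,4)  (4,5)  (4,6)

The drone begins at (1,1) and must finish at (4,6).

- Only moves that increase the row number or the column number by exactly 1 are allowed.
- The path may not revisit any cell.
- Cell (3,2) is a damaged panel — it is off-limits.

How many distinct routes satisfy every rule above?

41

A right/down-only route from (1,1) to (4,6) makes exactly 3 down-moves and 5 right-moves in some order.
With no other constraints that would be C(8,3) = 56 routes.
Subtract routes through each blocked cell (inclusion–exclusion for overlaps): − through (3,2): 15 → 41.
That gives 41 routes.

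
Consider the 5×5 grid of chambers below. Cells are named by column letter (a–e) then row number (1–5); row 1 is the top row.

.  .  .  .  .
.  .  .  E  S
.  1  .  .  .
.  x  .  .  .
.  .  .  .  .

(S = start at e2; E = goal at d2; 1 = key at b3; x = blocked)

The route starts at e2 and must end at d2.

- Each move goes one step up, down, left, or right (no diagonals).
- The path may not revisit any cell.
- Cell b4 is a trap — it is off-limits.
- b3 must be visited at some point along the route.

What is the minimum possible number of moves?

Any route passes through b3 somewhere between e2 and d2. Summing Manhattan distances along the two legs (e2 → b3 → d2) gives a lower bound of 4 + 3 = 7 moves.
A route of 7 moves achieves this: e2 → e3 → d3 → c3 → b3 → b2 → c2 → d2.
Since 7 matches the lower bound, it is optimal.

7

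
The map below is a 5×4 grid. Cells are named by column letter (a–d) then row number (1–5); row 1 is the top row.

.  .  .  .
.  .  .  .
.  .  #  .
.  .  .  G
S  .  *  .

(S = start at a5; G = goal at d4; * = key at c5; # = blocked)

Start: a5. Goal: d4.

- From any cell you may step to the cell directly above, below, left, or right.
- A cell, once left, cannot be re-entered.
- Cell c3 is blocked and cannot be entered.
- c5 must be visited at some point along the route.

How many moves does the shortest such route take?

4

Any route passes through c5 somewhere between a5 and d4. Summing Manhattan distances along the two legs (a5 → c5 → d4) gives a lower bound of 2 + 2 = 4 moves.
A route of 4 moves achieves this: a5 → b5 → c5 → c4 → d4.
Since 4 matches the lower bound, it is optimal.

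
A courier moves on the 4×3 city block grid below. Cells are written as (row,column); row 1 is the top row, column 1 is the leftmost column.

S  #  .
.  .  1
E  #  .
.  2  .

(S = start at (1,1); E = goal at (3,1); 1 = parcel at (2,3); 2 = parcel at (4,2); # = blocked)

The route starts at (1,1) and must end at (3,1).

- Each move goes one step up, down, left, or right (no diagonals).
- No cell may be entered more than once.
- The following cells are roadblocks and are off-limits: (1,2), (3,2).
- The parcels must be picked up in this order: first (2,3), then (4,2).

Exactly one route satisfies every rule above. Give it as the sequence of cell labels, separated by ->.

(1,1) -> (2,1) -> (2,2) -> (2,3) -> (3,3) -> (4,3) -> (4,2) -> (4,1) -> (3,1)

The waypoints must appear in the order (2,3), (4,2), with no cell reused.
Route from (1,1): down 1 to (2,1), right 2 to (2,3), down 2 to (4,3), left 2 to (4,1), up 1 to (3,1) — 8 moves in all.
Check: order respected (1 at step 3, 2 at step 6).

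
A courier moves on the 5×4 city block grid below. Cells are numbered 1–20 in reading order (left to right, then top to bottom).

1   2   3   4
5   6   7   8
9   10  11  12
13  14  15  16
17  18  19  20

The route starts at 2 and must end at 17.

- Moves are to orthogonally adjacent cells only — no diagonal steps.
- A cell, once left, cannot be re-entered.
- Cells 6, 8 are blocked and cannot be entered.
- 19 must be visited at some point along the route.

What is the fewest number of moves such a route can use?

7

Any route passes through 19 somewhere between 2 and 17. Summing Manhattan distances along the two legs (2 → 19 → 17) gives a lower bound of 5 + 2 = 7 moves.
A route of 7 moves achieves this: 2 → 3 → 7 → 11 → 15 → 19 → 18 → 17.
Since 7 matches the lower bound, it is optimal.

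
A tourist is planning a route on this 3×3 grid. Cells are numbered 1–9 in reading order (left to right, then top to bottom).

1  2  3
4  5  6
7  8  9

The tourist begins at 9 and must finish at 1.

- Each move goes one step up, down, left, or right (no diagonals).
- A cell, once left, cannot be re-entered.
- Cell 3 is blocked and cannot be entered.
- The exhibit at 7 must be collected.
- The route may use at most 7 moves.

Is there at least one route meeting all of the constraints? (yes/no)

yes

One route that works: 9 → 8 → 7 → 4 → 1.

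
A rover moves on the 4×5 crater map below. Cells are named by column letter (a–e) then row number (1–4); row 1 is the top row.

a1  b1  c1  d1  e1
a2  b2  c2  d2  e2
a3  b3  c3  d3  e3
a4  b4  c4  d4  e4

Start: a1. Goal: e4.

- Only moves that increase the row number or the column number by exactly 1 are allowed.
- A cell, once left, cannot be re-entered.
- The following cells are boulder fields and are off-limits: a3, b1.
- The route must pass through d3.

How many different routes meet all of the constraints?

6

A right/down-only route from a1 to e4 makes exactly 3 down-moves and 4 right-moves in some order.
With no other constraints that would be C(7,3) = 35 routes.
Split at d3 and multiply the segment counts (each segment already excludes blocked cells): a1→d3: 3; d3→e4: 2; product = 6.
That gives 6 routes.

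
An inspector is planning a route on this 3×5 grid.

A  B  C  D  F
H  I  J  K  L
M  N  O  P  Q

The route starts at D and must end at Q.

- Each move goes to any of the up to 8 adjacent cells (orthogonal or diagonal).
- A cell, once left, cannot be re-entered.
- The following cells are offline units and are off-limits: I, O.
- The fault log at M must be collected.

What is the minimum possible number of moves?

8

Any route passes through M somewhere between D and Q. Summing Chebyshev distances along the two legs (D → M → Q) gives a lower bound of 3 + 4 = 7 moves.
The shortest route satisfying every rule uses 8 moves: D → C → B → H → M → N → J → K → Q.
The bound of 7 isn't tight here; checking systematically, no route of length 7 through 7 satisfies every constraint, so 8 is the minimum.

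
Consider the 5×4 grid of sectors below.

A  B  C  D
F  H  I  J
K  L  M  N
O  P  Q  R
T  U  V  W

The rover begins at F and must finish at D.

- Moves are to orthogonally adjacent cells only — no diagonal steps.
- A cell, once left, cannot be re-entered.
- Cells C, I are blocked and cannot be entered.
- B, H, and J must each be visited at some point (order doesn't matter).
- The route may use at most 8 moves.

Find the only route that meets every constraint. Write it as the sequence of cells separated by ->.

The 8-move cap with required stops at B, H, J leaves no slack for detours.
Route from F: up to A, right to B, 2× down (reaching L), 2× right (reaching N), 2× up (reaching D) — 8 moves in all.
Check: all required cells visited; 8 ≤ 8 moves.

F -> A -> B -> H -> L -> M -> N -> J -> D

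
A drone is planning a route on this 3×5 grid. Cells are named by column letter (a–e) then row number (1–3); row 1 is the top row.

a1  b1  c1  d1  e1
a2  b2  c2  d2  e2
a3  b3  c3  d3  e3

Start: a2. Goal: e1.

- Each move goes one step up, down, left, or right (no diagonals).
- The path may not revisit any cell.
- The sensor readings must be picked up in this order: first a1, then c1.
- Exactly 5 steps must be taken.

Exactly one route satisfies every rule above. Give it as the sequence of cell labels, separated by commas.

The waypoints must appear in the order a1, c1, with no cell reused.
Route from a2: up 1 to a1, right 4 to e1 — 5 moves in all.
Check: order respected (a1 at step 1, c1 at step 3); 5 moves as required.

a2, a1, b1, c1, d1, e1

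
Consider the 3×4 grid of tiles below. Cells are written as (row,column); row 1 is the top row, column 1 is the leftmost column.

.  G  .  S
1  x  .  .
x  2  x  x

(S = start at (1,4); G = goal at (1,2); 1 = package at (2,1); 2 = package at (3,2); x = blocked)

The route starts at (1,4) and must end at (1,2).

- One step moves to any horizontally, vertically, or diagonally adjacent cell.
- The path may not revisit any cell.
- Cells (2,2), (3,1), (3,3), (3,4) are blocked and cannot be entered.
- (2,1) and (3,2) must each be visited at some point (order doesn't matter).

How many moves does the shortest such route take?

Any route passes through (2,1) and (3,2) in some order between (1,4) and (1,2). Summing Chebyshev distances along each leg and taking the cheapest ordering ((1,4) → (3,2) → (2,1) → (1,2)) gives a lower bound of 2 + 1 + 1 = 4 moves.
A route of 4 moves achieves this: (1,4) → (2,3) → (3,2) → (2,1) → (1,2).
Since 4 matches the lower bound, it is optimal.

4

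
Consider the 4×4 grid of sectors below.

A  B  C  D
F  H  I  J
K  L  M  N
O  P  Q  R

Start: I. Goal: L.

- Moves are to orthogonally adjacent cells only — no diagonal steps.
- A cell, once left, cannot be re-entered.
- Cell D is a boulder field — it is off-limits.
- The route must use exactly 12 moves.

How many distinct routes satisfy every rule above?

6

Need simple routes of exactly 12 moves from I to L (Manhattan distance 2, so 5 moves are spent on a detour and 5 undoing it).
Enumerating: I C B H F K O P Q R N M L | I C B A F K O P Q R N M L | I M N R Q P O K F A B H L | I H B A F K O P Q R N M L | I J N R Q P O K F A B H L | I J N M Q P O K F A B H L.
That gives 6 routes.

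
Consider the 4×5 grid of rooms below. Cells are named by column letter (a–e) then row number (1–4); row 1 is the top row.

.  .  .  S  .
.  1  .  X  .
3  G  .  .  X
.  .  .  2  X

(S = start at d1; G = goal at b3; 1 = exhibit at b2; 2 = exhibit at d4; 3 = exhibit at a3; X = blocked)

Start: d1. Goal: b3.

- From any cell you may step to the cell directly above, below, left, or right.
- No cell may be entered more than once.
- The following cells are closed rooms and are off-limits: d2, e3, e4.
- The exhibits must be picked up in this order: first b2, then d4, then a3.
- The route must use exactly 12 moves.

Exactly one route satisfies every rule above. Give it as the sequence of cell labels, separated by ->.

d1 -> c1 -> b1 -> b2 -> c2 -> c3 -> d3 -> d4 -> c4 -> b4 -> a4 -> a3 -> b3

The waypoints must appear in the order b2, d4, a3, with no cell reused.
Route from d1: left 2 to b1, down 1 to b2, right 1 to c2, down 1 to c3, right 1 to d3, down 1 to d4, left 3 to a4, up 1 to a3, right 1 to b3 — 12 moves in all.
Check: order respected (1 at step 3, 2 at step 7, 3 at step 11); 12 moves as required.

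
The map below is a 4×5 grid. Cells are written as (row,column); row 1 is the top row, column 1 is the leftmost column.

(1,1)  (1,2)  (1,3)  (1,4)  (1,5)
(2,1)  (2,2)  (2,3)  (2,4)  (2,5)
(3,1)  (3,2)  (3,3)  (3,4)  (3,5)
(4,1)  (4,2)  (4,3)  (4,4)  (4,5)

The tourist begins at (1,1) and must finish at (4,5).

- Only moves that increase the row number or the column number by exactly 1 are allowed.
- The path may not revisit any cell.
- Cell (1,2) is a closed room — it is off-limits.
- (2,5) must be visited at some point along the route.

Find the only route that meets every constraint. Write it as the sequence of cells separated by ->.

Moves only go right or down, so the column and row indices never decrease.
Route from (1,1): down to (2,1), 4× right (reaching (2,5)), 2× down (reaching (4,5)) — 7 moves in all.
Check: all required cells visited.

(1,1) -> (2,1) -> (2,2) -> (2,3) -> (2,4) -> (2,5) -> (3,5) -> (4,5)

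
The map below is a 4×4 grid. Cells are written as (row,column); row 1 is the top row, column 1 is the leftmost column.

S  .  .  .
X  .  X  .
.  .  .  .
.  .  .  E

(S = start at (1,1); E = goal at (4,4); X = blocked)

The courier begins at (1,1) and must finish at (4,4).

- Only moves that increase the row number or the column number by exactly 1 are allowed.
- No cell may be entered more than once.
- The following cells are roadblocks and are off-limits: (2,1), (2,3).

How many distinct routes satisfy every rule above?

4

A right/down-only route from (1,1) to (4,4) makes exactly 3 down-moves and 3 right-moves in some order.
With no other constraints that would be C(6,3) = 20 routes.
Subtract routes through each blocked cell (inclusion–exclusion for overlaps): − through (2,1): 10 − through (2,3): 9 + through (2,1)&(2,3): 3 → 4.
That gives 4 routes.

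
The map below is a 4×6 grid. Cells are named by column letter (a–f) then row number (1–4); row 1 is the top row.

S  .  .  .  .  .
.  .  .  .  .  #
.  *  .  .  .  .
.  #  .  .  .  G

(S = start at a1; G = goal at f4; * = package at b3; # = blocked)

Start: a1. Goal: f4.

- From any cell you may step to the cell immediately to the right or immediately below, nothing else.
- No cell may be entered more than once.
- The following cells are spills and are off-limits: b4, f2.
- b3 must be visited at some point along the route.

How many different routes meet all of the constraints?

12

A right/down-only route from a1 to f4 makes exactly 3 down-moves and 5 right-moves in some order.
With no other constraints that would be C(8,3) = 56 routes.
Split at b3 and multiply the segment counts (each segment already excludes blocked cells): a1→b3: 3; b3→f4: 4; product = 12.
That gives 12 routes.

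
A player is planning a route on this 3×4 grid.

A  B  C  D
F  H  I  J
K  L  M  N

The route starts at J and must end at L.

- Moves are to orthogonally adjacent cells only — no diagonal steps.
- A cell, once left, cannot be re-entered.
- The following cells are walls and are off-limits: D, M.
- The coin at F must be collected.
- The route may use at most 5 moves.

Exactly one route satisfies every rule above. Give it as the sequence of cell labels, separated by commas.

J, I, H, F, K, L

The budget equals the shortest possible length, so every move has to be on a shortest route through the required cells.
Route from J: left 3 to F, down 1 to K, right 1 to L — 5 moves in all.
Check: all required cells visited; 5 ≤ 5 moves.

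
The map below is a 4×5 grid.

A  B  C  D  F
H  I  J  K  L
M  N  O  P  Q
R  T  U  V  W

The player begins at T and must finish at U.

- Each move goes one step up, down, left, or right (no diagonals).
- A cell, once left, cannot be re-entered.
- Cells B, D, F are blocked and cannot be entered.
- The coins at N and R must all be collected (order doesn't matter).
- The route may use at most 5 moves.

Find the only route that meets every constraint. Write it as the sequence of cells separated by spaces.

The budget equals the shortest possible length, so every move has to be on a shortest route through the required cells.
Route from T: left to R, up to M, 2× right (reaching O), down to U — 5 moves in all.
Check: all required cells visited; 5 ≤ 5 moves.

T R M N O U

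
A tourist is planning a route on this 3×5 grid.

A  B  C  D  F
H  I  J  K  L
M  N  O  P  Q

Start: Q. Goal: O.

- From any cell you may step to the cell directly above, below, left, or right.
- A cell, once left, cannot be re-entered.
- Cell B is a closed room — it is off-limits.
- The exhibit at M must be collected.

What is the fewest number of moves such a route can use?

8

Any route passes through M somewhere between Q and O. Summing Manhattan distances along the two legs (Q → M → O) gives a lower bound of 4 + 2 = 6 moves.
The shortest route satisfying every rule uses 8 moves: Q → L → K → J → I → H → M → N → O.
The bound of 6 isn't tight here; checking systematically, no route of length 6 through 7 satisfies every constraint, so 8 is the minimum.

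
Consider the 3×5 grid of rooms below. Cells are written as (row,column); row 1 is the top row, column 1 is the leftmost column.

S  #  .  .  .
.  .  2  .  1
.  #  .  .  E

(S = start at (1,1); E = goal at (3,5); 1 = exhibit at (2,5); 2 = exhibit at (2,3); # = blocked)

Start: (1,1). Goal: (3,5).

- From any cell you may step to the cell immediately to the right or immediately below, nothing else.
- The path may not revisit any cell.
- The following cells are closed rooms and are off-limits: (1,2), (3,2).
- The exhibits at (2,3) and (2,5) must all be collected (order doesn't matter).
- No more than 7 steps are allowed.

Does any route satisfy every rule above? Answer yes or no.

yes

One route that works: (1,1) → (2,1) → (2,2) → (2,3) → (2,4) → (2,5) → (3,5).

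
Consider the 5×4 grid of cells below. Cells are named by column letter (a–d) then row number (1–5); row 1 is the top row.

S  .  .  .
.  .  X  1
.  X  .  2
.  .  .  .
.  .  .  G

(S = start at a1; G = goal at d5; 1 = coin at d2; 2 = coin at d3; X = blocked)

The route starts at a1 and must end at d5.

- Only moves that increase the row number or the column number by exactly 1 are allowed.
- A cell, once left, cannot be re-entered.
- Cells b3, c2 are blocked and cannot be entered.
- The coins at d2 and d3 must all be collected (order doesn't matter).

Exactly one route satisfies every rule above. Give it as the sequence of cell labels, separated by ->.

Moves only go right or down, so the column and row indices never decrease.
Route from a1: 3× right (reaching d1), 4× down (reaching d5) — 7 moves in all.
Check: all required cells visited.

a1 -> b1 -> c1 -> d1 -> d2 -> d3 -> d4 -> d5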